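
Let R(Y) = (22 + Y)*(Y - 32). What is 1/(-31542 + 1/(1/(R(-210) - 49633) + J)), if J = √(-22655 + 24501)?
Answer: -47453983086449/1496793534505745595 - 38809*√1846/71275882595511695 ≈ -3.1704e-5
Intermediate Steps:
R(Y) = (-32 + Y)*(22 + Y) (R(Y) = (22 + Y)*(-32 + Y) = (-32 + Y)*(22 + Y))
J = √1846 ≈ 42.965
1/(-31542 + 1/(1/(R(-210) - 49633) + J)) = 1/(-31542 + 1/(1/((-704 + (-210)² - 10*(-210)) - 49633) + √1846)) = 1/(-31542 + 1/(1/((-704 + 44100 + 2100) - 49633) + √1846)) = 1/(-31542 + 1/(1/(45496 - 49633) + √1846)) = 1/(-31542 + 1/(1/(-4137) + √1846)) = 1/(-31542 + 1/(-1/4137 + √1846))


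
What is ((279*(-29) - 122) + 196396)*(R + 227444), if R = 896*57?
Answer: 52411976428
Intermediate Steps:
R = 51072
((279*(-29) - 122) + 196396)*(R + 227444) = ((279*(-29) - 122) + 196396)*(51072 + 227444) = ((-8091 - 122) + 196396)*278516 = (-8213 + 196396)*278516 = 188183*278516 = 52411976428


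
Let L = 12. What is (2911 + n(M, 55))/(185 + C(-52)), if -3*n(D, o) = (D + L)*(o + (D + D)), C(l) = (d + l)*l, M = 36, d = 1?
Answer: 879/2837 ≈ 0.30983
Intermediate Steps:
C(l) = l*(1 + l) (C(l) = (1 + l)*l = l*(1 + l))
n(D, o) = -(12 + D)*(o + 2*D)/3 (n(D, o) = -(D + 12)*(o + (D + D))/3 = -(12 + D)*(o + 2*D)/3)
(2911 + n(M, 55))/(185 + C(-52)) = (2911 + (-8*36 - 4*55 - ⅔*36² - ⅓*36*55))/(185 - 52*(1 - 52)) = (2911 + (-288 - 220 - ⅔*1296 - 660))/(185 - 52*(-51)) = (2911 + (-288 - 220 - 864 - 660))/(185 + 2652) = (2911 - 2032)/2837 = 879*(1/2837) = 879/2837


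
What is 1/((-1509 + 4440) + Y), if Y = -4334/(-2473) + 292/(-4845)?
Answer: 11981685/35138594849 ≈ 0.00034098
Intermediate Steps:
Y = 20276114/11981685 (Y = -4334*(-1/2473) + 292*(-1/4845) = 4334/2473 - 292/4845 = 20276114/11981685 ≈ 1.6923)
1/((-1509 + 4440) + Y) = 1/((-1509 + 4440) + 20276114/11981685) = 1/(2931 + 20276114/11981685) = 1/(35138594849/11981685) = 11981685/35138594849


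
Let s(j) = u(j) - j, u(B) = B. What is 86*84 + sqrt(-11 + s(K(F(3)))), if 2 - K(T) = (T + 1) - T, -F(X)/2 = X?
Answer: 7224 + I*sqrt(11) ≈ 7224.0 + 3.3166*I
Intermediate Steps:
F(X) = -2*X
K(T) = 1 (K(T) = 2 - ((T + 1) - T) = 2 - ((1 + T) - T) = 2 - 1*1 = 2 - 1 = 1)
s(j) = 0 (s(j) = j - j = 0)
86*84 + sqrt(-11 + s(K(F(3)))) = 86*84 + sqrt(-11 + 0) = 7224 + sqrt(-11) = 7224 + I*sqrt(11)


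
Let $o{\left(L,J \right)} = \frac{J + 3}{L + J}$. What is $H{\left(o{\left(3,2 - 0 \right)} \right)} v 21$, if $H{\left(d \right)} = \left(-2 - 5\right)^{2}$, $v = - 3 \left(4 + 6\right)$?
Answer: $-30870$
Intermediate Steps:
$o{\left(L,J \right)} = \frac{3 + J}{J + L}$
$v = -30$ ($v = \left(-3\right) 10 = -30$)
$H{\left(d \right)} = 49$ ($H{\left(d \right)} = \left(-7\right)^{2} = 49$)
$H{\left(o{\left(3,2 - 0 \right)} \right)} v 21 = 49 \left(-30\right) 21 = \left(-1470\right) 21 = -30870$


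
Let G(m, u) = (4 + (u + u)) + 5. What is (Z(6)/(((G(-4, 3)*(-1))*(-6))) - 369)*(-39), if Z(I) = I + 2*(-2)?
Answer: 215852/15 ≈ 14390.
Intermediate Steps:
G(m, u) = 9 + 2*u (G(m, u) = (4 + 2*u) + 5 = 9 + 2*u)
Z(I) = -4 + I (Z(I) = I - 4 = -4 + I)
(Z(6)/(((G(-4, 3)*(-1))*(-6))) - 369)*(-39) = ((-4 + 6)/((((9 + 2*3)*(-1))*(-6))) - 369)*(-39) = (2/((((9 + 6)*(-1))*(-6))) - 369)*(-39) = (2/(((15*(-1))*(-6))) - 369)*(-39) = (2/((-15*(-6))) - 369)*(-39) = (2/90 - 369)*(-39) = (2*(1/90) - 369)*(-39) = (1/45 - 369)*(-39) = -16604/45*(-39) = 215852/15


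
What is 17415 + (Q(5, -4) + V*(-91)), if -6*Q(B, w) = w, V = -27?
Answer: 59618/3 ≈ 19873.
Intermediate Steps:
Q(B, w) = -w/6
17415 + (Q(5, -4) + V*(-91)) = 17415 + (-⅙*(-4) - 27*(-91)) = 17415 + (⅔ + 2457) = 17415 + 7373/3 = 59618/3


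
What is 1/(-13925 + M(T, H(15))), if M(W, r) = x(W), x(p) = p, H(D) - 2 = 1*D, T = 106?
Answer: -1/13819 ≈ -7.2364e-5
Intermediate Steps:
H(D) = 2 + D (H(D) = 2 + 1*D = 2 + D)
M(W, r) = W
1/(-13925 + M(T, H(15))) = 1/(-13925 + 106) = 1/(-13819) = -1/13819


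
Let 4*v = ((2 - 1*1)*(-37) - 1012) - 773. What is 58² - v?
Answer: 7639/2 ≈ 3819.5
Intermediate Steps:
v = -911/2 (v = (((2 - 1*1)*(-37) - 1012) - 773)/4 = (((2 - 1)*(-37) - 1012) - 773)/4 = ((1*(-37) - 1012) - 773)/4 = ((-37 - 1012) - 773)/4 = (-1049 - 773)/4 = (¼)*(-1822) = -911/2 ≈ -455.50)
58² - v = 58² - 1*(-911/2) = 3364 + 911/2 = 7639/2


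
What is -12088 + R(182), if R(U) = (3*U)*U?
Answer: 87284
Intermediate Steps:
R(U) = 3*U**2
-12088 + R(182) = -12088 + 3*182**2 = -12088 + 3*33124 = -12088 + 99372 = 87284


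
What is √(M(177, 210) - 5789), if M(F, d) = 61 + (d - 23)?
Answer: I*√5541 ≈ 74.438*I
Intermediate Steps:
M(F, d) = 38 + d (M(F, d) = 61 + (-23 + d) = 38 + d)
√(M(177, 210) - 5789) = √((38 + 210) - 5789) = √(248 - 5789) = √(-5541) = I*√5541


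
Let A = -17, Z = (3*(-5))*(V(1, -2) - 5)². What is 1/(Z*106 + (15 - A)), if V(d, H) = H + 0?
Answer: -1/77878 ≈ -1.2841e-5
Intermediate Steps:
V(d, H) = H
Z = -735 (Z = (3*(-5))*(-2 - 5)² = -15*(-7)² = -15*49 = -735)
1/(Z*106 + (15 - A)) = 1/(-735*106 + (15 - 1*(-17))) = 1/(-77910 + (15 + 17)) = 1/(-77910 + 32) = 1/(-77878) = -1/77878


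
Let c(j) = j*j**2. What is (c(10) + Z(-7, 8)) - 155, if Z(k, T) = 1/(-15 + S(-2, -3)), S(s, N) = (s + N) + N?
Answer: 19434/23 ≈ 844.96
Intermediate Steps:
S(s, N) = s + 2*N (S(s, N) = (N + s) + N = s + 2*N)
Z(k, T) = -1/23 (Z(k, T) = 1/(-15 + (-2 + 2*(-3))) = 1/(-15 + (-2 - 6)) = 1/(-15 - 8) = 1/(-23) = -1/23)
c(j) = j**3
(c(10) + Z(-7, 8)) - 155 = (10**3 - 1/23) - 155 = (1000 - 1/23) - 155 = 22999/23 - 155 = 19434/23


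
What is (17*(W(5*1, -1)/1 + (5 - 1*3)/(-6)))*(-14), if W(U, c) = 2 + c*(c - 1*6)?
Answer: -6188/3 ≈ -2062.7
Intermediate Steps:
W(U, c) = 2 + c*(-6 + c) (W(U, c) = 2 + c*(c - 6) = 2 + c*(-6 + c))
(17*(W(5*1, -1)/1 + (5 - 1*3)/(-6)))*(-14) = (17*((2 + (-1)² - 6*(-1))/1 + (5 - 1*3)/(-6)))*(-14) = (17*((2 + 1 + 6)*1 + (5 - 3)*(-⅙)))*(-14) = (17*(9*1 + 2*(-⅙)))*(-14) = (17*(9 - ⅓))*(-14) = (17*(26/3))*(-14) = (442/3)*(-14) = -6188/3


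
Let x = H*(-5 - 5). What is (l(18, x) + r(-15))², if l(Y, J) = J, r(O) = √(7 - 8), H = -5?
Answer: (50 + I)² ≈ 2499.0 + 100.0*I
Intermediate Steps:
x = 50 (x = -5*(-5 - 5) = -5*(-10) = 50)
r(O) = I (r(O) = √(-1) = I)
(l(18, x) + r(-15))² = (50 + I)²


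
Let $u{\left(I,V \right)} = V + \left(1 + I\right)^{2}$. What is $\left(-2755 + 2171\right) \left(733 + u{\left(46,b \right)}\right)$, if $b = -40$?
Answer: $-1694768$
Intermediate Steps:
$\left(-2755 + 2171\right) \left(733 + u{\left(46,b \right)}\right) = \left(-2755 + 2171\right) \left(733 - \left(40 - \left(1 + 46\right)^{2}\right)\right) = - 584 \left(733 - \left(40 - 47^{2}\right)\right) = - 584 \left(733 + \left(-40 + 2209\right)\right) = - 584 \left(733 + 2169\right) = \left(-584\right) 2902 = -1694768$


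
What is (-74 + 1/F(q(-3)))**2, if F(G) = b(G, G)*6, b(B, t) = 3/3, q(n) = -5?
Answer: 196249/36 ≈ 5451.4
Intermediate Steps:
b(B, t) = 1 (b(B, t) = 3*(1/3) = 1)
F(G) = 6 (F(G) = 1*6 = 6)
(-74 + 1/F(q(-3)))**2 = (-74 + 1/6)**2 = (-443/6)**2 = 196249/36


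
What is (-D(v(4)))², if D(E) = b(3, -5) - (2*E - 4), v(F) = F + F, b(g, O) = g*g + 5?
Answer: 4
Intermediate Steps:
b(g, O) = 5 + g² (b(g, O) = g² + 5 = 5 + g²)
v(F) = 2*F
D(E) = 18 - 2*E (D(E) = (5 + 3²) - (2*E - 4) = (5 + 9) - (-4 + 2*E) = 14 + (4 - 2*E) = 18 - 2*E)
(-D(v(4)))² = (-(18 - 4*4))² = (-(18 - 2*8))² = (-(18 - 16))² = (-1*2)² = (-2)² = 4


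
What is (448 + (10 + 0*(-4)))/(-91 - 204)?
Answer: -458/295 ≈ -1.5525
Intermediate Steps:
(448 + (10 + 0*(-4)))/(-91 - 204) = (448 + (10 + 0))/(-295) = (448 + 10)*(-1/295) = 458*(-1/295) = -458/295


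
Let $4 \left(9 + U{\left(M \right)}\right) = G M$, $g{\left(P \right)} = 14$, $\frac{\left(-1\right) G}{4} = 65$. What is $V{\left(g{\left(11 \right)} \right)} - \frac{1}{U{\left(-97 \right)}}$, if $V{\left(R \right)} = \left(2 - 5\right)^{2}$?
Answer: $\frac{56663}{6296} \approx 8.9998$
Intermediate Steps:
$G = -260$ ($G = \left(-4\right) 65 = -260$)
$U{\left(M \right)} = -9 - 65 M$ ($U{\left(M \right)} = -9 + \frac{\left(-260\right) M}{4} = -9 - 65 M$)
$V{\left(R \right)} = 9$ ($V{\left(R \right)} = \left(-3\right)^{2} = 9$)
$V{\left(g{\left(11 \right)} \right)} - \frac{1}{U{\left(-97 \right)}} = 9 - \frac{1}{-9 - -6305} = 9 - \frac{1}{-9 + 6305} = 9 - \frac{1}{6296} = \frac{56663}{6296}$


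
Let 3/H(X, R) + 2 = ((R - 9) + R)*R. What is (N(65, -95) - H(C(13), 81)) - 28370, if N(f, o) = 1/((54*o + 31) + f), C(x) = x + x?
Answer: -1769615488273/62376294 ≈ -28370.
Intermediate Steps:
C(x) = 2*x
N(f, o) = 1/(31 + f + 54*o) (N(f, o) = 1/((31 + 54*o) + f) = 1/(31 + f + 54*o))
H(X, R) = 3/(-2 + R*(-9 + 2*R)) (H(X, R) = 3/(-2 + ((R - 9) + R)*R) = 3/(-2 + ((-9 + R) + R)*R) = 3/(-2 + (-9 + 2*R)*R) = 3/(-2 + R*(-9 + 2*R)))
(N(65, -95) - H(C(13), 81)) - 28370 = (1/(31 + 65 + 54*(-95)) - 3/(-2 - 9*81 + 2*81²)) - 28370 = (1/(31 + 65 - 5130) - 3/(-2 - 729 + 2*6561)) - 28370 = (1/(-5034) - 3/(-2 - 729 + 13122)) - 28370 = (-1/5034 - 3/12391) - 28370 = -27493/62376294 - 28370 = -1769615488273/62376294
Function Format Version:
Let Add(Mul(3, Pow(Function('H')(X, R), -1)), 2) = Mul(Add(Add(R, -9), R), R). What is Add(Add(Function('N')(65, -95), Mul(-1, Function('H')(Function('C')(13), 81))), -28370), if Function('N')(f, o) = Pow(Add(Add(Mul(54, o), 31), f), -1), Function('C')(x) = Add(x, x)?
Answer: Rational(-1769615488273, 62376294) ≈ -28370.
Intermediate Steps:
Function('C')(x) = Mul(2, x)
Function('N')(f, o) = Pow(Add(31, f, Mul(54, o)), -1) (Function('N')(f, o) = Pow(Add(Add(31, Mul(54, o)), f), -1) = Pow(Add(31, f, Mul(54, o)), -1))
Function('H')(X, R) = Mul(3, Pow(Add(-2, Mul(R, Add(-9, Mul(2, R)))), -1)) (Function('H')(X, R) = Mul(3, Pow(Add(-2, Mul(Add(Add(R, -9), R), R)), -1)) = Mul(3, Pow(Add(-2, Mul(Add(Add(-9, R), R), R)), -1)) = Mul(3, Pow(Add(-2, Mul(Add(-9, Mul(2, R)), R)), -1)) = Mul(3, Pow(Add(-2, Mul(R, Add(-9, Mul(2, R)))), -1)))
Add(Add(Function('N')(65, -95), Mul(-1, Function('H')(Function('C')(13), 81))), -28370) = Add(Add(Pow(Add(31, 65, Mul(54, -95)), -1), Mul(-1, Mul(3, Pow(Add(-2, Mul(-9, 81), Mul(2, Pow(81, 2))), -1)))), -28370) = Add(Add(Pow(Add(31, 65, -5130), -1), Mul(-1, Mul(3, Pow(Add(-2, -729, Mul(2, 6561)), -1)))), -28370) = Add(Add(Pow(-5034, -1), Mul(-1, Mul(3, Pow(Add(-2, -729, 13122), -1)))), -28370) = Add(Add(Rational(-1, 5034), Mul(-1, Mul(3, Pow(12391, -1)))), -28370) = Add(Add(Rational(-1, 5034), Mul(-1, Mul(3, Rational(1, 12391)))), -28370) = Add(Add(Rational(-1, 5034), Mul(-1, Rational(3, 12391))), -28370) = Add(Add(Rational(-1, 5034), Rational(-3, 12391)), -28370) = Add(Rational(-27493, 62376294), -28370) = Rational(-1769615488273, 62376294)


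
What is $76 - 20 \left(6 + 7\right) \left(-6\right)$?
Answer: $1636$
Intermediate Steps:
$76 - 20 \left(6 + 7\right) \left(-6\right) = 76 - 20 \cdot 13 \left(-6\right) = 76 - -1560 = 76 + 1560 = 1636$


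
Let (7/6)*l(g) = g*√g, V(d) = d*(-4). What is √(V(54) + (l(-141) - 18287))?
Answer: √(-906647 - 5922*I*√141)/7 ≈ 5.2711 - 136.13*I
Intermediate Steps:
V(d) = -4*d
l(g) = 6*g^(3/2)/7 (l(g) = 6*(g*√g)/7 = 6*g^(3/2)/7)
√(V(54) + (l(-141) - 18287)) = √(-4*54 + (6*(-141)^(3/2)/7 - 18287)) = √(-216 + (6*(-141*I*√141)/7 - 18287)) = √(-216 + (-846*I*√141/7 - 18287)) = √(-216 + (-18287 - 846*I*√141/7)) = √(-18503 - 846*I*√141/7)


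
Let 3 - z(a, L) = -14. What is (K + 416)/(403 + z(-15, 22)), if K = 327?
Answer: 743/420 ≈ 1.7690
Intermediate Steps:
z(a, L) = 17 (z(a, L) = 3 - 1*(-14) = 3 + 14 = 17)
(K + 416)/(403 + z(-15, 22)) = (327 + 416)/(403 + 17) = 743/420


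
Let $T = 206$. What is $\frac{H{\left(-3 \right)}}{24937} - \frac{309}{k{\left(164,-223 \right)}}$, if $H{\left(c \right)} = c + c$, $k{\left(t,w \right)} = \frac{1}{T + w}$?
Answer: $\frac{130994055}{24937} \approx 5253.0$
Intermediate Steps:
$k{\left(t,w \right)} = \frac{1}{206 + w}$
$H{\left(c \right)} = 2 c$
$\frac{H{\left(-3 \right)}}{24937} - \frac{309}{k{\left(164,-223 \right)}} = \frac{2 \left(-3\right)}{24937} - \frac{309}{\frac{1}{206 - 223}} = \left(-6\right) \frac{1}{24937} - \frac{309}{\frac{1}{-17}} = - \frac{6}{24937} - \frac{309}{- \frac{1}{17}} = - \frac{6}{24937} - -5253 = - \frac{6}{24937} + 5253 = \frac{130994055}{24937}$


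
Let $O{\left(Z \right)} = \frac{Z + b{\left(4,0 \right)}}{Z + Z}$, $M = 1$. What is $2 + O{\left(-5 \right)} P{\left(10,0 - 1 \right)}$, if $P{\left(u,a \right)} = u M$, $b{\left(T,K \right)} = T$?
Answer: $3$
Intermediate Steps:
$P{\left(u,a \right)} = u$ ($P{\left(u,a \right)} = u 1 = u$)
$O{\left(Z \right)} = \frac{4 + Z}{2 Z}$ ($O{\left(Z \right)} = \frac{Z + 4}{Z + Z} = \frac{4 + Z}{2 Z}$)
$2 + O{\left(-5 \right)} P{\left(10,0 - 1 \right)} = 2 + \frac{4 - 5}{2 \left(-5\right)} 10 = 2 + \frac{1}{2} \left(- \frac{1}{5}\right) \left(-1\right) 10 = 2 + \frac{1}{10} \cdot 10 = 2 + 1 = 3$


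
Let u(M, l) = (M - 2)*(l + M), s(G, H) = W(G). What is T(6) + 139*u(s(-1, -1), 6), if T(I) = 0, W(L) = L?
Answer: -2085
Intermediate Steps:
s(G, H) = G
u(M, l) = (-2 + M)*(M + l)
T(6) + 139*u(s(-1, -1), 6) = 0 + 139*((-1)**2 - 2*(-1) - 2*6 - 1*6) = 0 + 139*(1 + 2 - 12 - 6) = 0 + 139*(-15) = 0 - 2085 = -2085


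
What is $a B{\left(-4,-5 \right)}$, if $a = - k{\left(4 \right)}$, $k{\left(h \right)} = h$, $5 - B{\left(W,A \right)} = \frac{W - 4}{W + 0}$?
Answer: $-12$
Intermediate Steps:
$B{\left(W,A \right)} = 5 - \frac{-4 + W}{W}$ ($B{\left(W,A \right)} = 5 - \frac{W - 4}{W + 0} = 5 - \frac{-4 + W}{W}$)
$a = -4$ ($a = \left(-1\right) 4 = -4$)
$a B{\left(-4,-5 \right)} = - 4 \left(4 + \frac{4}{-4}\right) = - 4 \left(4 + 4 \left(- \frac{1}{4}\right)\right) = - 4 \left(4 - 1\right) = \left(-4\right) 3 = -12$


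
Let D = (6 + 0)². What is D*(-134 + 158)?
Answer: 864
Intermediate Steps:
D = 36 (D = 6² = 36)
D*(-134 + 158) = 36*(-134 + 158) = 36*24 = 864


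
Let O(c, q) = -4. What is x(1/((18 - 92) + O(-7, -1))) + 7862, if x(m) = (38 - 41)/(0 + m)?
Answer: 8096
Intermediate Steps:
x(m) = -3/m
x(1/((18 - 92) + O(-7, -1))) + 7862 = -3/(1/((18 - 92) - 4)) + 7862 = -3/(1/(-74 - 4)) + 7862 = -3/(1/(-78)) + 7862 = -3/(-1/78) + 7862 = -3*(-78) + 7862 = 234 + 7862 = 8096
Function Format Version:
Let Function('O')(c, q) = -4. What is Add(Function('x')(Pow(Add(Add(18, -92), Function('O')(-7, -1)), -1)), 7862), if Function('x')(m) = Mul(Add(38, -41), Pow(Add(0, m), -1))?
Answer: 8096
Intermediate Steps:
Function('x')(m) = Mul(-3, Pow(m, -1))
Add(Function('x')(Pow(Add(Add(18, -92), Function('O')(-7, -1)), -1)), 7862) = Add(Mul(-3, Pow(Pow(Add(Add(18, -92), -4), -1), -1)), 7862) = Add(Mul(-3, Pow(Pow(Add(-74, -4), -1), -1)), 7862) = Add(Mul(-3, Pow(Pow(-78, -1), -1)), 7862) = Add(Mul(-3, Pow(Rational(-1, 78), -1)), 7862) = Add(Mul(-3, -78), 7862) = Add(234, 7862) = 8096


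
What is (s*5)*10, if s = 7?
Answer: 350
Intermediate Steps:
(s*5)*10 = (7*5)*10 = 35*10 = 350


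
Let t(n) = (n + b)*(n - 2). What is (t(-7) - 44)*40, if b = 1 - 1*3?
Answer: 1480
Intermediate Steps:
b = -2 (b = 1 - 3 = -2)
t(n) = (-2 + n)**2 (t(n) = (n - 2)*(n - 2) = (-2 + n)*(-2 + n) = (-2 + n)**2)
(t(-7) - 44)*40 = ((4 + (-7)**2 - 4*(-7)) - 44)*40 = ((4 + 49 + 28) - 44)*40 = (81 - 44)*40 = 37*40 = 1480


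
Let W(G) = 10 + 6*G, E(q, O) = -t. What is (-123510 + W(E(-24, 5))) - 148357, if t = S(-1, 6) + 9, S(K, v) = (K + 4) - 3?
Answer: -271911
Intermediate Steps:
S(K, v) = 1 + K (S(K, v) = (4 + K) - 3 = 1 + K)
t = 9 (t = (1 - 1) + 9 = 0 + 9 = 9)
E(q, O) = -9 (E(q, O) = -1*9 = -9)
(-123510 + W(E(-24, 5))) - 148357 = (-123510 + (10 + 6*(-9))) - 148357 = (-123510 + (10 - 54)) - 148357 = (-123510 - 44) - 148357 = -123554 - 148357 = -271911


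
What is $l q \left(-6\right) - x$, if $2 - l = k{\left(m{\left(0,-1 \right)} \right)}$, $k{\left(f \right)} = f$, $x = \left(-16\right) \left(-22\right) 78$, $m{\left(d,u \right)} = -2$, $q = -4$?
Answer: $-27360$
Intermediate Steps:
$x = 27456$ ($x = 352 \cdot 78 = 27456$)
$l = 4$ ($l = 2 - -2 = 2 + 2 = 4$)
$l q \left(-6\right) - x = 4 \left(\left(-4\right) \left(-6\right)\right) - 27456 = 4 \cdot 24 - 27456 = 96 - 27456 = -27360$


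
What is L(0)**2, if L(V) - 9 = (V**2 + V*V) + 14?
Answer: 529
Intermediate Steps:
L(V) = 23 + 2*V**2 (L(V) = 9 + ((V**2 + V*V) + 14) = 9 + ((V**2 + V**2) + 14) = 9 + (2*V**2 + 14) = 9 + (14 + 2*V**2) = 23 + 2*V**2)
L(0)**2 = (23 + 2*0**2)**2 = (23 + 2*0)**2 = (23 + 0)**2 = 23**2 = 529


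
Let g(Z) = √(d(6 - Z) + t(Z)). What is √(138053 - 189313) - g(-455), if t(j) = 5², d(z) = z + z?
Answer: -√947 + 2*I*√12815 ≈ -30.773 + 226.41*I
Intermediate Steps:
d(z) = 2*z
t(j) = 25
g(Z) = √(37 - 2*Z) (g(Z) = √(2*(6 - Z) + 25) = √((12 - 2*Z) + 25) = √(37 - 2*Z))
√(138053 - 189313) - g(-455) = √(138053 - 189313) - √(37 - 2*(-455)) = √(-51260) - √(37 + 910) = 2*I*√12815 - √947 = -√947 + 2*I*√12815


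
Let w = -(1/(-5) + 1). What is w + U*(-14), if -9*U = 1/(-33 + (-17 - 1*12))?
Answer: -1151/1395 ≈ -0.82509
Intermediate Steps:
U = 1/558 (U = -1/(9*(-33 + (-17 - 1*12))) = -1/(9*(-33 + (-17 - 12))) = -1/(9*(-33 - 29)) = -⅑/(-62) = -⅑*(-1/62) = 1/558 ≈ 0.0017921)
w = -⅘ (w = -(-⅕ + 1) = -1*⅘ = -⅘ ≈ -0.80000)
w + U*(-14) = -⅘ + (1/558)*(-14) = -⅘ - 7/279 = -1151/1395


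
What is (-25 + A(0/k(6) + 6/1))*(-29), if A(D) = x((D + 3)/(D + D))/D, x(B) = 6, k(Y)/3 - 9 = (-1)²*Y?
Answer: 696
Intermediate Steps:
k(Y) = 27 + 3*Y (k(Y) = 27 + 3*((-1)²*Y) = 27 + 3*(1*Y) = 27 + 3*Y)
A(D) = 6/D
(-25 + A(0/k(6) + 6/1))*(-29) = (-25 + 6/(0/(27 + 3*6) + 6/1))*(-29) = (-25 + 6/(0/(27 + 18) + 6*1))*(-29) = (-25 + 6/(0/45 + 6))*(-29) = (-25 + 6/(0*(1/45) + 6))*(-29) = (-25 + 6/(0 + 6))*(-29) = (-25 + 6/6)*(-29) = (-25 + 6*(⅙))*(-29) = (-25 + 1)*(-29) = -24*(-29) = 696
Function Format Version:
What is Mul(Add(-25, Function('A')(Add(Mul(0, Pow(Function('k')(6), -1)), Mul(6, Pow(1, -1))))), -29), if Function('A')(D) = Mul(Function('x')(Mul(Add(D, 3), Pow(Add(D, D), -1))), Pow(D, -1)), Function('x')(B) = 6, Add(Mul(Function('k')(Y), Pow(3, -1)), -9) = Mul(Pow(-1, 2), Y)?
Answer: 696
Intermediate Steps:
Function('k')(Y) = Add(27, Mul(3, Y)) (Function('k')(Y) = Add(27, Mul(3, Mul(Pow(-1, 2), Y))) = Add(27, Mul(3, Mul(1, Y))) = Add(27, Mul(3, Y)))
Function('A')(D) = Mul(6, Pow(D, -1))
Mul(Add(-25, Function('A')(Add(Mul(0, Pow(Function('k')(6), -1)), Mul(6, Pow(1, -1))))), -29) = Mul(Add(-25, Mul(6, Pow(Add(Mul(0, Pow(Add(27, Mul(3, 6)), -1)), Mul(6, Pow(1, -1))), -1))), -29) = Mul(Add(-25, Mul(6, Pow(Add(Mul(0, Pow(Add(27, 18), -1)), Mul(6, 1)), -1))), -29) = Mul(Add(-25, Mul(6, Pow(Add(Mul(0, Pow(45, -1)), 6), -1))), -29) = Mul(Add(-25, Mul(6, Pow(Add(Mul(0, Rational(1, 45)), 6), -1))), -29) = Mul(Add(-25, Mul(6, Pow(Add(0, 6), -1))), -29) = Mul(Add(-25, Mul(6, Pow(6, -1))), -29) = Mul(Add(-25, Mul(6, Rational(1, 6))), -29) = Mul(Add(-25, 1), -29) = Mul(-24, -29) = 696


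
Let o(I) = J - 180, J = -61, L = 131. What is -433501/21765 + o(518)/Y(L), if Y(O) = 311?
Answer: -140064176/6768915 ≈ -20.692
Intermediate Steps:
o(I) = -241 (o(I) = -61 - 180 = -241)
-433501/21765 + o(518)/Y(L) = -433501/21765 - 241/311 = -140064176/6768915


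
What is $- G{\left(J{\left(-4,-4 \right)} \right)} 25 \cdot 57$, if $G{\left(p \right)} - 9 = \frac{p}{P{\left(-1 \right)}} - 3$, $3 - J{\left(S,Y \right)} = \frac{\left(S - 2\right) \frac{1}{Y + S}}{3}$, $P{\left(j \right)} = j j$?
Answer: $- \frac{49875}{4} \approx -12469.0$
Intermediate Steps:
$P{\left(j \right)} = j^{2}$
$J{\left(S,Y \right)} = 3 - \frac{-2 + S}{3 \left(S + Y\right)}$ ($J{\left(S,Y \right)} = 3 - \frac{\left(S - 2\right) \frac{1}{Y + S}}{3} = 3 - \frac{-2 + S}{S + Y} \frac{1}{3} = 3 - \frac{-2 + S}{3 \left(S + Y\right)}$)
$G{\left(p \right)} = 6 + p$ ($G{\left(p \right)} = 9 + \left(\frac{p}{\left(-1\right)^{2}} - 3\right) = 9 + \left(\frac{p}{1} - 3\right) = 9 + \left(p 1 - 3\right) = 9 + \left(p - 3\right) = 9 + \left(-3 + p\right) = 6 + p$)
$- G{\left(J{\left(-4,-4 \right)} \right)} 25 \cdot 57 = - \left(6 + \frac{2 + 8 \left(-4\right) + 9 \left(-4\right)}{3 \left(-4 - 4\right)}\right) 25 \cdot 57 = - \left(6 + \frac{2 - 32 - 36}{3 \left(-8\right)}\right) 25 \cdot 57 = - \left(6 + \frac{1}{3} \left(- \frac{1}{8}\right) \left(-66\right)\right) 25 \cdot 57 = - \left(6 + \frac{11}{4}\right) 25 \cdot 57 = - \frac{35}{4} \cdot 25 \cdot 57 = - \frac{875 \cdot 57}{4} = \left(-1\right) \frac{49875}{4} = - \frac{49875}{4}$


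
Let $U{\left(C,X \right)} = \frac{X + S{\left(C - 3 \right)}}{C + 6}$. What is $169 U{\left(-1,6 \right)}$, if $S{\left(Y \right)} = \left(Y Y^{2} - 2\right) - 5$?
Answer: $-2197$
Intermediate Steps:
$S{\left(Y \right)} = -7 + Y^{3}$ ($S{\left(Y \right)} = \left(Y^{3} - 2\right) - 5 = \left(-2 + Y^{3}\right) - 5 = -7 + Y^{3}$)
$U{\left(C,X \right)} = \frac{-7 + X + \left(-3 + C\right)^{3}}{6 + C}$ ($U{\left(C,X \right)} = \frac{X + \left(-7 + \left(C - 3\right)^{3}\right)}{C + 6} = \frac{X + \left(-7 + \left(C - 3\right)^{3}\right)}{6 + C} = \frac{X + \left(-7 + \left(-3 + C\right)^{3}\right)}{6 + C} = \frac{-7 + X + \left(-3 + C\right)^{3}}{6 + C}$)
$169 U{\left(-1,6 \right)} = 169 \frac{-7 + 6 + \left(-3 - 1\right)^{3}}{6 - 1} = 169 \frac{-7 + 6 + \left(-4\right)^{3}}{5} = 169 \frac{-7 + 6 - 64}{5} = 169 \cdot \frac{1}{5} \left(-65\right) = 169 \left(-13\right) = -2197$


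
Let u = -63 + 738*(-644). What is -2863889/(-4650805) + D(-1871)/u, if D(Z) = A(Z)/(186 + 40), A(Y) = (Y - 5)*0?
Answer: 2863889/4650805 ≈ 0.61578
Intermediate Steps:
A(Y) = 0 (A(Y) = (-5 + Y)*0 = 0)
u = -475335 (u = -63 - 475272 = -475335)
D(Z) = 0 (D(Z) = 0/(186 + 40) = 0/226 = (1/226)*0 = 0)
-2863889/(-4650805) + D(-1871)/u = -2863889/(-4650805) + 0/(-475335) = -2863889*(-1/4650805) + 0*(-1/475335) = 2863889/4650805 + 0 = 2863889/4650805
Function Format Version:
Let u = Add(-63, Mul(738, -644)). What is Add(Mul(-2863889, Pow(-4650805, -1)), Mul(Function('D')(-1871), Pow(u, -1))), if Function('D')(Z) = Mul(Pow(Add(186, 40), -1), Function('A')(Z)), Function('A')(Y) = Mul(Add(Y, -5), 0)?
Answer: Rational(2863889, 4650805) ≈ 0.61578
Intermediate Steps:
Function('A')(Y) = 0 (Function('A')(Y) = Mul(Add(-5, Y), 0) = 0)
u = -475335 (u = Add(-63, -475272) = -475335)
Function('D')(Z) = 0 (Function('D')(Z) = Mul(Pow(Add(186, 40), -1), 0) = Mul(Pow(226, -1), 0) = Mul(Rational(1, 226), 0) = 0)
Add(Mul(-2863889, Pow(-4650805, -1)), Mul(Function('D')(-1871), Pow(u, -1))) = Add(Mul(-2863889, Pow(-4650805, -1)), Mul(0, Pow(-475335, -1))) = Add(Mul(-2863889, Rational(-1, 4650805)), Mul(0, Rational(-1, 475335))) = Add(Rational(2863889, 4650805), 0) = Rational(2863889, 4650805)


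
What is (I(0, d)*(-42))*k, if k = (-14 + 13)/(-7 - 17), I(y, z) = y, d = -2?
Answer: 0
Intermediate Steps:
k = 1/24 (k = -1/(-24) = -1*(-1/24) = 1/24 ≈ 0.041667)
(I(0, d)*(-42))*k = (0*(-42))*(1/24) = 0*(1/24) = 0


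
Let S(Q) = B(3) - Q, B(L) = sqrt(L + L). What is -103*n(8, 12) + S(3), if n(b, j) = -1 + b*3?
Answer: -2372 + sqrt(6) ≈ -2369.6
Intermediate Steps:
B(L) = sqrt(2)*sqrt(L) (B(L) = sqrt(2*L) = sqrt(2)*sqrt(L))
n(b, j) = -1 + 3*b
S(Q) = sqrt(6) - Q (S(Q) = sqrt(2)*sqrt(3) - Q = sqrt(6) - Q)
-103*n(8, 12) + S(3) = -103*(-1 + 3*8) + (sqrt(6) - 1*3) = -103*(-1 + 24) + (sqrt(6) - 3) = -103*23 + (-3 + sqrt(6)) = -2369 + (-3 + sqrt(6)) = -2372 + sqrt(6)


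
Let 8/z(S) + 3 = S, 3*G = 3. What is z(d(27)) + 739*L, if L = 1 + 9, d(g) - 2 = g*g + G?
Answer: 5387318/729 ≈ 7390.0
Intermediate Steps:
G = 1 (G = (⅓)*3 = 1)
d(g) = 3 + g² (d(g) = 2 + (g*g + 1) = 2 + (g² + 1) = 2 + (1 + g²) = 3 + g²)
L = 10
z(S) = 8/(-3 + S)
z(d(27)) + 739*L = 8/(-3 + (3 + 27²)) + 739*10 = 8/(-3 + (3 + 729)) + 7390 = 8/(-3 + 732) + 7390 = 8/729 + 7390 = 5387318/729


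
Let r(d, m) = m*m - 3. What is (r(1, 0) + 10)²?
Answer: 49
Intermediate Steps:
r(d, m) = -3 + m² (r(d, m) = m² - 3 = -3 + m²)
(r(1, 0) + 10)² = ((-3 + 0²) + 10)² = ((-3 + 0) + 10)² = (-3 + 10)² = 7² = 49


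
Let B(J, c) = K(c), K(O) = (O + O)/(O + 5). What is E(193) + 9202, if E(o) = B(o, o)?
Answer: 911191/99 ≈ 9204.0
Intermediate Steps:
K(O) = 2*O/(5 + O) (K(O) = (2*O)/(5 + O) = 2*O/(5 + O))
B(J, c) = 2*c/(5 + c)
E(o) = 2*o/(5 + o)
E(193) + 9202 = 2*193/(5 + 193) + 9202 = 2*193/198 + 9202 = 2*193*(1/198) + 9202 = 193/99 + 9202 = 911191/99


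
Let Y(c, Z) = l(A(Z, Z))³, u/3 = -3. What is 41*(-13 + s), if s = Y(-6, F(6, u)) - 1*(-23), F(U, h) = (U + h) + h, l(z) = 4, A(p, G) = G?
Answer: 3034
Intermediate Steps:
u = -9 (u = 3*(-3) = -9)
F(U, h) = U + 2*h
Y(c, Z) = 64 (Y(c, Z) = 4³ = 64)
s = 87 (s = 64 - 1*(-23) = 64 + 23 = 87)
41*(-13 + s) = 41*(-13 + 87) = 41*74 = 3034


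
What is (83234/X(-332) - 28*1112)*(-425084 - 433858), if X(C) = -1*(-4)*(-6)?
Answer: 59445801093/2 ≈ 2.9723e+10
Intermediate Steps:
X(C) = -24 (X(C) = 4*(-6) = -24)
(83234/X(-332) - 28*1112)*(-425084 - 433858) = (83234/(-24) - 28*1112)*(-425084 - 433858) = (83234*(-1/24) - 31136)*(-858942) = (-41617/12 - 31136)*(-858942) = -415249/12*(-858942) = 59445801093/2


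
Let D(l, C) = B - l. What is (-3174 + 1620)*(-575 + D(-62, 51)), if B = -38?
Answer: 856254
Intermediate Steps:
D(l, C) = -38 - l
(-3174 + 1620)*(-575 + D(-62, 51)) = (-3174 + 1620)*(-575 + (-38 - 1*(-62))) = -1554*(-575 + (-38 + 62)) = -1554*(-575 + 24) = -1554*(-551) = 856254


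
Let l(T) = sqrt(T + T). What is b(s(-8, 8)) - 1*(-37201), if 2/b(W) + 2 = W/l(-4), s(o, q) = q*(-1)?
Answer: 111602/3 - I*sqrt(2)/3 ≈ 37201.0 - 0.4714*I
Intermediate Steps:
s(o, q) = -q
l(T) = sqrt(2)*sqrt(T) (l(T) = sqrt(2*T) = sqrt(2)*sqrt(T))
b(W) = 2/(-2 - I*W*sqrt(2)/4) (b(W) = 2/(-2 + W/((sqrt(2)*sqrt(-4)))) = 2/(-2 + W/((sqrt(2)*(2*I)))) = 2/(-2 + W/((2*I*sqrt(2)))) = 2/(-2 + W*(-I*sqrt(2)/4)) = 2/(-2 - I*W*sqrt(2)/4))
b(s(-8, 8)) - 1*(-37201) = 4*I*sqrt(2)/(-1*8 - 4*I*sqrt(2)) - 1*(-37201) = 4*I*sqrt(2)/(-8 - 4*I*sqrt(2)) + 37201 = 37201 + 4*I*sqrt(2)/(-8 - 4*I*sqrt(2))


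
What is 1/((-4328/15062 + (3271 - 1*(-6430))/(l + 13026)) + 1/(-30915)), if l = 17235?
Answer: 2348464065255/77968200038 ≈ 30.121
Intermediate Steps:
1/((-4328/15062 + (3271 - 1*(-6430))/(l + 13026)) + 1/(-30915)) = 1/((-4328/15062 + (3271 - 1*(-6430))/(17235 + 13026)) + 1/(-30915)) = 1/((-4328*1/15062 + (3271 + 6430)/30261) - 1/30915) = 1/((-2164/7531 + 9701*(1/30261)) - 1/30915) = 1/((-2164/7531 + 9701/30261) - 1/30915) = 1/(7573427/227895591 - 1/30915) = 1/(77968200038/2348464065255) = 2348464065255/77968200038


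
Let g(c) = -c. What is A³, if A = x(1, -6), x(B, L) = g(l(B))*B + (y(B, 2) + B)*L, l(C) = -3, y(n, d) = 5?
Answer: -35937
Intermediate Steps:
x(B, L) = 3*B + L*(5 + B) (x(B, L) = (-1*(-3))*B + (5 + B)*L = 3*B + L*(5 + B))
A = -33 (A = 3*1 + 5*(-6) + 1*(-6) = 3 - 30 - 6 = -33)
A³ = (-33)³ = -35937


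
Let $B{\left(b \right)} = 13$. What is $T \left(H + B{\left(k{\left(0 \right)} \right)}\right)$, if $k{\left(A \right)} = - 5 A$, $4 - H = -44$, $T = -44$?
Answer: $-2684$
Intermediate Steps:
$H = 48$ ($H = 4 - -44 = 4 + 44 = 48$)
$T \left(H + B{\left(k{\left(0 \right)} \right)}\right) = - 44 \left(48 + 13\right) = \left(-44\right) 61 = -2684$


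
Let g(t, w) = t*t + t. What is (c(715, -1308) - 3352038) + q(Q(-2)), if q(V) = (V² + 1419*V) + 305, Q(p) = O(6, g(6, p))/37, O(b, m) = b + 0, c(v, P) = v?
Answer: -4587228588/1369 ≈ -3.3508e+6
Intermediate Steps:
g(t, w) = t + t² (g(t, w) = t² + t = t + t²)
O(b, m) = b
Q(p) = 6/37
q(V) = 305 + V² + 1419*V
(c(715, -1308) - 3352038) + q(Q(-2)) = (715 - 3352038) + (305 + (6/37)² + 1419*(6/37)) = -3351323 + (305 + 36/1369 + 8514/37) = -3351323 + 732599/1369 = -4587228588/1369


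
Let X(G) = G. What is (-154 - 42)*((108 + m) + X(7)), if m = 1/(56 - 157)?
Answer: -2276344/101 ≈ -22538.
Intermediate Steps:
m = -1/101 (m = 1/(-101) = -1/101 ≈ -0.0099010)
(-154 - 42)*((108 + m) + X(7)) = (-154 - 42)*((108 - 1/101) + 7) = -196*(10907/101 + 7) = -196*11614/101 = -2276344/101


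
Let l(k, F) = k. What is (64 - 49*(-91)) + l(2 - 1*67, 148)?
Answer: 4458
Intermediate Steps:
(64 - 49*(-91)) + l(2 - 1*67, 148) = (64 - 49*(-91)) + (2 - 1*67) = (64 + 4459) + (2 - 67) = 4523 - 65 = 4458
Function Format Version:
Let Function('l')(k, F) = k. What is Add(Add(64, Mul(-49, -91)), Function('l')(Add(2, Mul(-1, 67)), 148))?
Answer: 4458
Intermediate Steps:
Add(Add(64, Mul(-49, -91)), Function('l')(Add(2, Mul(-1, 67)), 148)) = Add(Add(64, Mul(-49, -91)), Add(2, Mul(-1, 67))) = Add(Add(64, 4459), Add(2, -67)) = Add(4523, -65) = 4458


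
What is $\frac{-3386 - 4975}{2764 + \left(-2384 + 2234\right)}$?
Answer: $- \frac{8361}{2614} \approx -3.1985$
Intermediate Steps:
$\frac{-3386 - 4975}{2764 + \left(-2384 + 2234\right)} = - \frac{8361}{2764 - 150} = - \frac{8361}{2614}$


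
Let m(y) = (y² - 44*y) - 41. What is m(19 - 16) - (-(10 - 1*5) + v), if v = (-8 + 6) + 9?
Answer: -166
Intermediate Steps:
v = 7 (v = -2 + 9 = 7)
m(y) = -41 + y² - 44*y
m(19 - 16) - (-(10 - 1*5) + v) = (-41 + (19 - 16)² - 44*(19 - 16)) - (-(10 - 1*5) + 7) = (-41 + 3² - 44*3) - (-(10 - 5) + 7) = (-41 + 9 - 132) - (-1*5 + 7) = -164 - (-5 + 7) = -164 - 1*2 = -164 - 2 = -166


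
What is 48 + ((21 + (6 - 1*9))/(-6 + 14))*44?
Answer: 147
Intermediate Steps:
48 + ((21 + (6 - 1*9))/(-6 + 14))*44 = 48 + ((21 + (6 - 9))/8)*44 = 48 + ((21 - 3)*(⅛))*44 = 48 + (18*(⅛))*44 = 48 + (9/4)*44 = 48 + 99 = 147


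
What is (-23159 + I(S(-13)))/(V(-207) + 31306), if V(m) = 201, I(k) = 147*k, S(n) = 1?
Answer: -23012/31507 ≈ -0.73038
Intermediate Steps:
(-23159 + I(S(-13)))/(V(-207) + 31306) = (-23159 + 147*1)/(201 + 31306) = (-23159 + 147)/31507 = -23012*1/31507 = -23012/31507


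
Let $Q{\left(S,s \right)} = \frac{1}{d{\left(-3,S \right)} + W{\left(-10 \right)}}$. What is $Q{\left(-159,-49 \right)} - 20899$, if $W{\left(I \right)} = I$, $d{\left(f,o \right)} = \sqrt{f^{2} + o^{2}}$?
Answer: $- \frac{52644580}{2519} + \frac{3 \sqrt{2810}}{25190} \approx -20899.0$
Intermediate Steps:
$Q{\left(S,s \right)} = \frac{1}{-10 + \sqrt{9 + S^{2}}}$ ($Q{\left(S,s \right)} = \frac{1}{\sqrt{\left(-3\right)^{2} + S^{2}} - 10} = \frac{1}{\sqrt{9 + S^{2}} - 10} = \frac{1}{-10 + \sqrt{9 + S^{2}}}$)
$Q{\left(-159,-49 \right)} - 20899 = \frac{1}{-10 + \sqrt{9 + \left(-159\right)^{2}}} - 20899 = \frac{1}{-10 + \sqrt{9 + 25281}} - 20899 = \frac{1}{-10 + \sqrt{25290}} - 20899 = \frac{1}{-10 + 3 \sqrt{2810}} - 20899 = -20899 + \frac{1}{-10 + 3 \sqrt{2810}}$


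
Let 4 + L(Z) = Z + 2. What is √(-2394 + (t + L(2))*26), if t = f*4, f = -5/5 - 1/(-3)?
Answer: I*√22170/3 ≈ 49.632*I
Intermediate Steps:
f = -⅔ (f = -5*⅕ - 1*(-⅓) = -1 + ⅓ = -⅔ ≈ -0.66667)
t = -8/3 (t = -⅔*4 = -8/3 ≈ -2.6667)
L(Z) = -2 + Z (L(Z) = -4 + (Z + 2) = -4 + (2 + Z) = -2 + Z)
√(-2394 + (t + L(2))*26) = √(-2394 + (-8/3 + (-2 + 2))*26) = √(-2394 + (-8/3 + 0)*26) = √(-2394 - 8/3*26) = √(-2394 - 208/3) = √(-7390/3) = I*√22170/3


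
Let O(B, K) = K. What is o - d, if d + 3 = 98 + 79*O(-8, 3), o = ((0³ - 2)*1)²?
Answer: -328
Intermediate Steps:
o = 4 (o = ((0 - 2)*1)² = (-2*1)² = (-2)² = 4)
d = 332 (d = -3 + (98 + 79*3) = -3 + (98 + 237) = -3 + 335 = 332)
o - d = 4 - 1*332 = 4 - 332 = -328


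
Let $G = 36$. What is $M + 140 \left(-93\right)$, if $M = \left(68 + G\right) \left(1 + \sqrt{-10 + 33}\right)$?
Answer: $-12916 + 104 \sqrt{23} \approx -12417.0$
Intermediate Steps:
$M = 104 + 104 \sqrt{23}$ ($M = \left(68 + 36\right) \left(1 + \sqrt{-10 + 33}\right) = 104 \left(1 + \sqrt{23}\right) = 104 + 104 \sqrt{23} \approx 602.77$)
$M + 140 \left(-93\right) = \left(104 + 104 \sqrt{23}\right) + 140 \left(-93\right) = \left(104 + 104 \sqrt{23}\right) - 13020 = -12916 + 104 \sqrt{23}$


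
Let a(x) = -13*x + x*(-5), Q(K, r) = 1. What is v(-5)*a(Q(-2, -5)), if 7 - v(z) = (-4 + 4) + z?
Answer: -216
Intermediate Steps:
a(x) = -18*x (a(x) = -13*x - 5*x = -18*x)
v(z) = 7 - z (v(z) = 7 - ((-4 + 4) + z) = 7 - (0 + z) = 7 - z)
v(-5)*a(Q(-2, -5)) = (7 - 1*(-5))*(-18*1) = (7 + 5)*(-18) = 12*(-18) = -216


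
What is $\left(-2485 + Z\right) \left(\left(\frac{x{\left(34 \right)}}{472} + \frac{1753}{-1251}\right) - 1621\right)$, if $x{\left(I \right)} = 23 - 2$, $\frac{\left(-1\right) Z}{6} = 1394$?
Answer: $\frac{10392867432193}{590472} \approx 1.7601 \cdot 10^{7}$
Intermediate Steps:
$Z = -8364$ ($Z = \left(-6\right) 1394 = -8364$)
$x{\left(I \right)} = 21$
$\left(-2485 + Z\right) \left(\left(\frac{x{\left(34 \right)}}{472} + \frac{1753}{-1251}\right) - 1621\right) = \left(-2485 - 8364\right) \left(\left(\frac{21}{472} + \frac{1753}{-1251}\right) - 1621\right) = - 10849 \left(\left(21 \cdot \frac{1}{472} + 1753 \left(- \frac{1}{1251}\right)\right) - 1621\right) = - 10849 \left(\left(\frac{21}{472} - \frac{1753}{1251}\right) - 1621\right) = - 10849 \left(- \frac{801145}{590472} - 1621\right) = \left(-10849\right) \left(- \frac{957956257}{590472}\right) = \frac{10392867432193}{590472}$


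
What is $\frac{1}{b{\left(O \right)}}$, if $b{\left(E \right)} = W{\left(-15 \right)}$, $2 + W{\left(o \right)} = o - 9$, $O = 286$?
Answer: $- \frac{1}{26} \approx -0.038462$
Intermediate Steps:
$W{\left(o \right)} = -11 + o$ ($W{\left(o \right)} = -2 + \left(o - 9\right) = -2 + \left(-9 + o\right) = -11 + o$)
$b{\left(E \right)} = -26$ ($b{\left(E \right)} = -11 - 15 = -26$)
$\frac{1}{b{\left(O \right)}} = \frac{1}{-26} = - \frac{1}{26}$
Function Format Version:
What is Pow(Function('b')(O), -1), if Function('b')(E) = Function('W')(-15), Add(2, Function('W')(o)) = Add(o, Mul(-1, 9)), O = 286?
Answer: Rational(-1, 26) ≈ -0.038462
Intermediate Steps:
Function('W')(o) = Add(-11, o) (Function('W')(o) = Add(-2, Add(o, Mul(-1, 9))) = Add(-2, Add(o, -9)) = Add(-2, Add(-9, o)) = Add(-11, o))
Function('b')(E) = -26 (Function('b')(E) = Add(-11, -15) = -26)
Pow(Function('b')(O), -1) = Pow(-26, -1) = Rational(-1, 26)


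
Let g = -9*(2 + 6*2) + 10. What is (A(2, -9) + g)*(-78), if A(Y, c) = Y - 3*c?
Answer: 6786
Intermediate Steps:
g = -116 (g = -9*(2 + 12) + 10 = -9*14 + 10 = -126 + 10 = -116)
(A(2, -9) + g)*(-78) = ((2 - 3*(-9)) - 116)*(-78) = ((2 + 27) - 116)*(-78) = (29 - 116)*(-78) = -87*(-78) = 6786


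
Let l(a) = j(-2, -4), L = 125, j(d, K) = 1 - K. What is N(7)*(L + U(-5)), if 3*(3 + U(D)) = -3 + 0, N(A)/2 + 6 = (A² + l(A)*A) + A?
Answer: 20570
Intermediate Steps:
l(a) = 5 (l(a) = 1 - 1*(-4) = 1 + 4 = 5)
N(A) = -12 + 2*A² + 12*A (N(A) = -12 + 2*((A² + 5*A) + A) = -12 + 2*(A² + 6*A) = -12 + (2*A² + 12*A) = -12 + 2*A² + 12*A)
U(D) = -4 (U(D) = -3 + (-3 + 0)/3 = -3 + (⅓)*(-3) = -3 - 1 = -4)
N(7)*(L + U(-5)) = (-12 + 2*7² + 12*7)*(125 - 4) = (-12 + 2*49 + 84)*121 = (-12 + 98 + 84)*121 = 170*121 = 20570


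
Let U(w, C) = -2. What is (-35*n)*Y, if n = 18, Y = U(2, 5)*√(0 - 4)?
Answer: 2520*I ≈ 2520.0*I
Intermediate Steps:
Y = -4*I (Y = -2*√(0 - 4) = -4*I ≈ -4.0*I)
(-35*n)*Y = (-35*18)*(-4*I) = -(-2520)*I = 2520*I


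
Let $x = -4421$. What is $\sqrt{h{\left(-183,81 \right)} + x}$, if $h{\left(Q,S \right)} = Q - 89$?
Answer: $19 i \sqrt{13} \approx 68.505 i$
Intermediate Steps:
$h{\left(Q,S \right)} = -89 + Q$
$\sqrt{h{\left(-183,81 \right)} + x} = \sqrt{\left(-89 - 183\right) - 4421} = \sqrt{-272 - 4421} = \sqrt{-4693} = 19 i \sqrt{13}$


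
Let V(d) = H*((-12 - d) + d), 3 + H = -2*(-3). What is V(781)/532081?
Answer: -36/532081 ≈ -6.7659e-5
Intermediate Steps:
H = 3 (H = -3 - 2*(-3) = -3 + 6 = 3)
V(d) = -36 (V(d) = 3*((-12 - d) + d) = 3*(-12) = -36)
V(781)/532081 = -36/532081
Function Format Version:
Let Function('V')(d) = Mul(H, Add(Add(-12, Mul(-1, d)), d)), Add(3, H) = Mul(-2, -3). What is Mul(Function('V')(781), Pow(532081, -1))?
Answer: Rational(-36, 532081) ≈ -6.7659e-5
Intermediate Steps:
H = 3 (H = Add(-3, Mul(-2, -3)) = Add(-3, 6) = 3)
Function('V')(d) = -36 (Function('V')(d) = Mul(3, Add(Add(-12, Mul(-1, d)), d)) = Mul(3, -12) = -36)
Mul(Function('V')(781), Pow(532081, -1)) = Mul(-36, Pow(532081, -1)) = Mul(-36, Rational(1, 532081)) = Rational(-36, 532081)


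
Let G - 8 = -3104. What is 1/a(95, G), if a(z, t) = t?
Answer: -1/3096 ≈ -0.00032300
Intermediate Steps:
G = -3096 (G = 8 - 3104 = -3096)
1/a(95, G) = 1/(-3096) = -1/3096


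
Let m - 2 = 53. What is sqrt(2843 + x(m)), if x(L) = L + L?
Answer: sqrt(2953) ≈ 54.341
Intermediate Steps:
m = 55 (m = 2 + 53 = 55)
x(L) = 2*L
sqrt(2843 + x(m)) = sqrt(2843 + 2*55) = sqrt(2843 + 110) = sqrt(2953)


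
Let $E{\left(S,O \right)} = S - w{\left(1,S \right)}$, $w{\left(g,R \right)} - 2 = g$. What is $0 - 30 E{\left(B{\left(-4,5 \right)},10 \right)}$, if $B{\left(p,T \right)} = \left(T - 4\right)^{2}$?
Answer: $60$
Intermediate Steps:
$w{\left(g,R \right)} = 2 + g$
$B{\left(p,T \right)} = \left(-4 + T\right)^{2}$
$E{\left(S,O \right)} = -3 + S$ ($E{\left(S,O \right)} = S - \left(2 + 1\right) = S - 3 = -3 + S$)
$0 - 30 E{\left(B{\left(-4,5 \right)},10 \right)} = 0 - 30 \left(-3 + \left(-4 + 5\right)^{2}\right) = 0 - 30 \left(-3 + 1^{2}\right) = 0 - 30 \left(-3 + 1\right) = 0 - -60 = 0 + 60 = 60$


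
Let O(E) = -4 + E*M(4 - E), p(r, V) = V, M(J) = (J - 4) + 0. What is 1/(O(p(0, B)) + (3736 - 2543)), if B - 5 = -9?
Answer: 1/1173 ≈ 0.00085251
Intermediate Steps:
B = -4 (B = 5 - 9 = -4)
M(J) = -4 + J (M(J) = (-4 + J) + 0 = -4 + J)
O(E) = -4 - E**2 (O(E) = -4 + E*(-4 + (4 - E)) = -4 + E*(-E) = -4 - E**2)
1/(O(p(0, B)) + (3736 - 2543)) = 1/((-4 - 1*(-4)**2) + (3736 - 2543)) = 1/((-4 - 1*16) + 1193) = 1/((-4 - 16) + 1193) = 1/(-20 + 1193) = 1/1173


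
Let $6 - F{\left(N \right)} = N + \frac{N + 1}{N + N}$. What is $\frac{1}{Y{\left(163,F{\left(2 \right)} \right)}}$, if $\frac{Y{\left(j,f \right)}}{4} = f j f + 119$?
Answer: $\frac{4}{29451} \approx 0.00013582$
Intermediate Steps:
$F{\left(N \right)} = 6 - N - \frac{1 + N}{2 N}$ ($F{\left(N \right)} = 6 - \left(N + \frac{N + 1}{N + N}\right) = 6 - \left(N + \frac{1 + N}{2 N}\right) = 6 - N - \frac{1 + N}{2 N}$)
$Y{\left(j,f \right)} = 476 + 4 j f^{2}$ ($Y{\left(j,f \right)} = 4 \left(f j f + 119\right) = 4 \left(j f^{2} + 119\right) = 4 \left(119 + j f^{2}\right) = 476 + 4 j f^{2}$)
$\frac{1}{Y{\left(163,F{\left(2 \right)} \right)}} = \frac{1}{476 + 4 \cdot 163 \left(\frac{11}{2} - 2 - \frac{1}{2 \cdot 2}\right)^{2}} = \frac{1}{476 + 4 \cdot 163 \left(\frac{11}{2} - 2 - \frac{1}{4}\right)^{2}} = \frac{1}{476 + 4 \cdot 163 \left(\frac{13}{4}\right)^{2}} = \frac{1}{476 + 4 \cdot 163 \cdot \frac{169}{16}} = \frac{1}{476 + \frac{27547}{4}} = \frac{1}{\frac{29451}{4}} = \frac{4}{29451}$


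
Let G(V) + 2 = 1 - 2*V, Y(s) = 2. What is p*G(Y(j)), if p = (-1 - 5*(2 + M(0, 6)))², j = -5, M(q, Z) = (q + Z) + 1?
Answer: -10580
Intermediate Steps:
M(q, Z) = 1 + Z + q (M(q, Z) = (Z + q) + 1 = 1 + Z + q)
G(V) = -1 - 2*V (G(V) = -2 + (1 - 2*V) = -1 - 2*V)
p = 2116 (p = (-1 - 5*(2 + (1 + 6 + 0)))² = (-1 - 5*(2 + 7))² = (-1 - 5*9)² = (-1 - 45)² = (-46)² = 2116)
p*G(Y(j)) = 2116*(-1 - 2*2) = 2116*(-1 - 4) = 2116*(-5) = -10580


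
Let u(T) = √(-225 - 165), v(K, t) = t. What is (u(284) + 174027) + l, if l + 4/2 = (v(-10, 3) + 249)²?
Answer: 237529 + I*√390 ≈ 2.3753e+5 + 19.748*I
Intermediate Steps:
u(T) = I*√390 (u(T) = √(-390) = I*√390)
l = 63502 (l = -2 + (3 + 249)² = -2 + 252² = -2 + 63504 = 63502)
(u(284) + 174027) + l = (I*√390 + 174027) + 63502 = (174027 + I*√390) + 63502 = 237529 + I*√390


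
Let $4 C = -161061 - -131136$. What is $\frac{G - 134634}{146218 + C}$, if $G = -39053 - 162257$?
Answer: $- \frac{1343776}{554947} \approx -2.4214$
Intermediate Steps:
$G = -201310$
$C = - \frac{29925}{4}$ ($C = \frac{-161061 - -131136}{4} = \frac{-161061 + 131136}{4} = \frac{1}{4} \left(-29925\right) = - \frac{29925}{4} \approx -7481.3$)
$\frac{G - 134634}{146218 + C} = \frac{-201310 - 134634}{146218 - \frac{29925}{4}} = - \frac{335944}{\frac{554947}{4}} = \left(-335944\right) \frac{4}{554947} = - \frac{1343776}{554947}$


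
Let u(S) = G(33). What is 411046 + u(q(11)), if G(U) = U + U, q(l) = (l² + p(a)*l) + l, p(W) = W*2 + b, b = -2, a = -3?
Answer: 411112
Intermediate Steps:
p(W) = -2 + 2*W (p(W) = W*2 - 2 = 2*W - 2 = -2 + 2*W)
q(l) = l² - 7*l (q(l) = (l² + (-2 + 2*(-3))*l) + l = (l² + (-2 - 6)*l) + l = (l² - 8*l) + l = l² - 7*l)
G(U) = 2*U
u(S) = 66 (u(S) = 2*33 = 66)
411046 + u(q(11)) = 411046 + 66 = 411112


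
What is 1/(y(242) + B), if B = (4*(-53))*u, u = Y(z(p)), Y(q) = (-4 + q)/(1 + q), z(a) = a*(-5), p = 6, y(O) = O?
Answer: -29/190 ≈ -0.15263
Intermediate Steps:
z(a) = -5*a
Y(q) = (-4 + q)/(1 + q)
u = 34/29 (u = (-4 - 5*6)/(1 - 5*6) = (-4 - 30)/(1 - 30) = -34/(-29) = -1/29*(-34) = 34/29 ≈ 1.1724)
B = -7208/29 (B = (4*(-53))*(34/29) = -212*34/29 = -7208/29 ≈ -248.55)
1/(y(242) + B) = 1/(242 - 7208/29) = 1/(-190/29) = -29/190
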